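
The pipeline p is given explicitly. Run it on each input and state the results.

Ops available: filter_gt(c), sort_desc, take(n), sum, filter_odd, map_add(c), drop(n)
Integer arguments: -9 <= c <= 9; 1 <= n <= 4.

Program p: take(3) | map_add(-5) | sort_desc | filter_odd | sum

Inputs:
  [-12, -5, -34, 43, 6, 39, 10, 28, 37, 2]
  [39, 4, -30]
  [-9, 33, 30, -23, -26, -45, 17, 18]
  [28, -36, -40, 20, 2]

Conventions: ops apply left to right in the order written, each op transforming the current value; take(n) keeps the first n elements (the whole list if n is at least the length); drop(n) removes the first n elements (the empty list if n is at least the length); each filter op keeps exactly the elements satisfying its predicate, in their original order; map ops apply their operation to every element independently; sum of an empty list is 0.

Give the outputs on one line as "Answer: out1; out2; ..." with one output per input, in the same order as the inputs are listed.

-56; -36; 25; -63

Execution, op by op:
  [-12, -5, -34, 43, 6, 39, 10, 28, 37, 2] -> [-12, -5, -34] -> [-17, -10, -39] -> [-10, -17, -39] -> [-17, -39] -> -56
  [39, 4, -30] -> [39, 4, -30] -> [34, -1, -35] -> [34, -1, -35] -> [-1, -35] -> -36
  [-9, 33, 30, -23, -26, -45, 17, 18] -> [-9, 33, 30] -> [-14, 28, 25] -> [28, 25, -14] -> [25] -> 25
  [28, -36, -40, 20, 2] -> [28, -36, -40] -> [23, -41, -45] -> [23, -41, -45] -> [23, -41, -45] -> -63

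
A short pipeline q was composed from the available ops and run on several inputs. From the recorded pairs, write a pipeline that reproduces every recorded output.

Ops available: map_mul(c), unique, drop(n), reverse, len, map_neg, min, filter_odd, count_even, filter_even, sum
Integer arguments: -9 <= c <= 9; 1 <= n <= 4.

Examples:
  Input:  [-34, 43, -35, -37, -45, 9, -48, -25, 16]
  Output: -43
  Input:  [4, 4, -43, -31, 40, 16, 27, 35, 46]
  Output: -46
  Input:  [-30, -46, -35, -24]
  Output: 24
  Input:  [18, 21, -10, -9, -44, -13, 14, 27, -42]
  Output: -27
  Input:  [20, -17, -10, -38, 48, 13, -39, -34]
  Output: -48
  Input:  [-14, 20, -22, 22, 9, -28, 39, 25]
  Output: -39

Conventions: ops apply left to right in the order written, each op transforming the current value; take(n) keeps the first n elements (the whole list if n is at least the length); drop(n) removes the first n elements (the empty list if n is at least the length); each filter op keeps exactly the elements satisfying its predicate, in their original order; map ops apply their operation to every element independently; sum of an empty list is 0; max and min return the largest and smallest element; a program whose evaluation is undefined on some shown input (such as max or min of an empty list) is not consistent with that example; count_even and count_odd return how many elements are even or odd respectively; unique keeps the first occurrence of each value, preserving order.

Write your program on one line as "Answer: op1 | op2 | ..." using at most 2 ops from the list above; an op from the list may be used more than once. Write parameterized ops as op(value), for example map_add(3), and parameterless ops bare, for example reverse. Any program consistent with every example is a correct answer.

map_neg | min

Check, running the answer program on each example:
  [-34, 43, -35, -37, -45, 9, -48, -25, 16] -> [34, -43, 35, 37, 45, -9, 48, 25, -16] -> -43
  [4, 4, -43, -31, 40, 16, 27, 35, 46] -> [-4, -4, 43, 31, -40, -16, -27, -35, -46] -> -46
  [-30, -46, -35, -24] -> [30, 46, 35, 24] -> 24
  [18, 21, -10, -9, -44, -13, 14, 27, -42] -> [-18, -21, 10, 9, 44, 13, -14, -27, 42] -> -27
  [20, -17, -10, -38, 48, 13, -39, -34] -> [-20, 17, 10, 38, -48, -13, 39, 34] -> -48
  [-14, 20, -22, 22, 9, -28, 39, 25] -> [14, -20, 22, -22, -9, 28, -39, -25] -> -39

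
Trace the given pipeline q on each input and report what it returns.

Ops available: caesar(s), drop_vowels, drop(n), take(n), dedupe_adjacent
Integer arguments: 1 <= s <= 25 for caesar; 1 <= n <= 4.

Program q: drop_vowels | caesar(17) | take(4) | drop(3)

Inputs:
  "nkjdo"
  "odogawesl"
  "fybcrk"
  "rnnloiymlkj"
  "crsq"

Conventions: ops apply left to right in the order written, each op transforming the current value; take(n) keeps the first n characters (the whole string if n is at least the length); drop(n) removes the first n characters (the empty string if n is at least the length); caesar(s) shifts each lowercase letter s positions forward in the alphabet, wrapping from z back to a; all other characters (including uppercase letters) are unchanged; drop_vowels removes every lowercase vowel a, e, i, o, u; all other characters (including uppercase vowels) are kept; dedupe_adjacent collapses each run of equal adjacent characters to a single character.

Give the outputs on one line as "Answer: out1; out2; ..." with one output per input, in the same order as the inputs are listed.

Execution, op by op:
  "nkjdo" -> "nkjd" -> "ebau" -> "ebau" -> "u"
  "odogawesl" -> "dgwsl" -> "uxnjc" -> "uxnj" -> "j"
  "fybcrk" -> "fybcrk" -> "wpstib" -> "wpst" -> "t"
  "rnnloiymlkj" -> "rnnlymlkj" -> "ieecpdcba" -> "ieec" -> "c"
  "crsq" -> "crsq" -> "tijh" -> "tijh" -> "h"

"u"; "j"; "t"; "c"; "h"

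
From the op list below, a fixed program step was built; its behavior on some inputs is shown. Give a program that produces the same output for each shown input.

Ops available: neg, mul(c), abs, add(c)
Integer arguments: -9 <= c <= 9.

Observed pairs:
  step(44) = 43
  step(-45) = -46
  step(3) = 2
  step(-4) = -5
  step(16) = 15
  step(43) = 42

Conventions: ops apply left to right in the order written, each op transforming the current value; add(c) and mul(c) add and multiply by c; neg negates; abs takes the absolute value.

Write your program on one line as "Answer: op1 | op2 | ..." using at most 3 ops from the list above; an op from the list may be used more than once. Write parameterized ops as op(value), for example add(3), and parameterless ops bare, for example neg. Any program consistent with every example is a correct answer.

add(8) | add(-9)

Check, running the answer program on each example:
  44 -> 52 -> 43
  -45 -> -37 -> -46
  3 -> 11 -> 2
  -4 -> 4 -> -5
  16 -> 24 -> 15
  43 -> 51 -> 42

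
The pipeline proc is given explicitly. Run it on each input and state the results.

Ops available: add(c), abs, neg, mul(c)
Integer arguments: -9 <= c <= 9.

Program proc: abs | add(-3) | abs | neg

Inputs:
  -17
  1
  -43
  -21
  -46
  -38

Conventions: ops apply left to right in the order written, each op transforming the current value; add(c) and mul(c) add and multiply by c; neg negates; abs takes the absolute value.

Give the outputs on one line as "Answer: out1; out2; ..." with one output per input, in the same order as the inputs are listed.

-14; -2; -40; -18; -43; -35

Execution, op by op:
  -17 -> 17 -> 14 -> 14 -> -14
  1 -> 1 -> -2 -> 2 -> -2
  -43 -> 43 -> 40 -> 40 -> -40
  -21 -> 21 -> 18 -> 18 -> -18
  -46 -> 46 -> 43 -> 43 -> -43
  -38 -> 38 -> 35 -> 35 -> -35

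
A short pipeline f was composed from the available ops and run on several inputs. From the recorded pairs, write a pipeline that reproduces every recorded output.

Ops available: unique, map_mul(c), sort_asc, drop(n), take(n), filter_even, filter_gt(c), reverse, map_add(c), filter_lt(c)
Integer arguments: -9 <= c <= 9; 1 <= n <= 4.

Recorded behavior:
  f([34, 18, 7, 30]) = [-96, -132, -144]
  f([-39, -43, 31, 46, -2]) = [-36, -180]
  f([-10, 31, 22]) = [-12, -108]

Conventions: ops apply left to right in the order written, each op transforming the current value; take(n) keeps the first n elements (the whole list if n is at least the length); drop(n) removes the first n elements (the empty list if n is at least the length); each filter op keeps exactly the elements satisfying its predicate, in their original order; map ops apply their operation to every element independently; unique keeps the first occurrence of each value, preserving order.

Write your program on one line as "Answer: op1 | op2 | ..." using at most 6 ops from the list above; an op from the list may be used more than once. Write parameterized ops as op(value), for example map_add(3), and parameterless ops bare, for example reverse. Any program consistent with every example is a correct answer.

map_add(8) | sort_asc | map_add(6) | map_mul(-3) | filter_even

Check, running the answer program on each example:
  [34, 18, 7, 30] -> [42, 26, 15, 38] -> [15, 26, 38, 42] -> [21, 32, 44, 48] -> [-63, -96, -132, -144] -> [-96, -132, -144]
  [-39, -43, 31, 46, -2] -> [-31, -35, 39, 54, 6] -> [-35, -31, 6, 39, 54] -> [-29, -25, 12, 45, 60] -> [87, 75, -36, -135, -180] -> [-36, -180]
  [-10, 31, 22] -> [-2, 39, 30] -> [-2, 30, 39] -> [4, 36, 45] -> [-12, -108, -135] -> [-12, -108]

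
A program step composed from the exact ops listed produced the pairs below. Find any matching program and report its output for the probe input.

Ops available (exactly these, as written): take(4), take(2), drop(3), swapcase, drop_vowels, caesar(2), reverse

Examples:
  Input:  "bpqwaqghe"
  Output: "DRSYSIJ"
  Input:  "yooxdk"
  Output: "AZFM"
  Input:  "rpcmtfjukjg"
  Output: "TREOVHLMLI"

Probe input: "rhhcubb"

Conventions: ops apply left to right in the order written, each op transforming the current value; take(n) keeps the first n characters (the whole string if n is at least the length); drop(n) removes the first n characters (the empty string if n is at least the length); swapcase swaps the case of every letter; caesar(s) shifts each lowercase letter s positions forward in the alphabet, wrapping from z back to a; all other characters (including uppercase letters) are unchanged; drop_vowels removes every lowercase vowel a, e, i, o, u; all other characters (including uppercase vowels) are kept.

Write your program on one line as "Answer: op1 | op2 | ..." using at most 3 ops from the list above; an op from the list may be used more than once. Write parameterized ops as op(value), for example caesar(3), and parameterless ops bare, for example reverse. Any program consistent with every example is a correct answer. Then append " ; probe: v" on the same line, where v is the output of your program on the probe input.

drop_vowels | caesar(2) | swapcase ; probe: "TJJEDD"

Check, running the answer program on each example:
  "bpqwaqghe" -> "bpqwqgh" -> "drsysij" -> "DRSYSIJ"
  "yooxdk" -> "yxdk" -> "azfm" -> "AZFM"
  "rpcmtfjukjg" -> "rpcmtfjkjg" -> "treovhlmli" -> "TREOVHLMLI"
  probe: "rhhcubb" -> "rhhcbb" -> "tjjedd" -> "TJJEDD"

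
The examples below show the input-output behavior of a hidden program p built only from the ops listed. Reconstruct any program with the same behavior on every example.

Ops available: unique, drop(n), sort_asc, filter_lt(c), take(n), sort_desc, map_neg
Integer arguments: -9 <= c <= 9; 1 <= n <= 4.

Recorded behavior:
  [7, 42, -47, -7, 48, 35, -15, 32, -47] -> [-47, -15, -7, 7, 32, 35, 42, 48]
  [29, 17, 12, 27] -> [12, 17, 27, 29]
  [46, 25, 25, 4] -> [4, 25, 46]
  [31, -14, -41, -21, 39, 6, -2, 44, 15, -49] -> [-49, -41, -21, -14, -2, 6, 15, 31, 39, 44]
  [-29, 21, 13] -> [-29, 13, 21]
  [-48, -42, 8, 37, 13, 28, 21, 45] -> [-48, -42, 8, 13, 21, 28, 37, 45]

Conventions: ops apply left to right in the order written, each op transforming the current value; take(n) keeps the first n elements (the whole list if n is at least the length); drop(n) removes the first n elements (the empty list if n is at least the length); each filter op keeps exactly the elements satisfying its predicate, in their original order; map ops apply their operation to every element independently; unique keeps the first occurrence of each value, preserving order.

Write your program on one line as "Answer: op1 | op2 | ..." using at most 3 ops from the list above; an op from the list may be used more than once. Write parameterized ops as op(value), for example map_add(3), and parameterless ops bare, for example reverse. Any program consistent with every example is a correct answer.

sort_asc | unique

Check, running the answer program on each example:
  [7, 42, -47, -7, 48, 35, -15, 32, -47] -> [-47, -47, -15, -7, 7, 32, 35, 42, 48] -> [-47, -15, -7, 7, 32, 35, 42, 48]
  [29, 17, 12, 27] -> [12, 17, 27, 29] -> [12, 17, 27, 29]
  [46, 25, 25, 4] -> [4, 25, 25, 46] -> [4, 25, 46]
  [31, -14, -41, -21, 39, 6, -2, 44, 15, -49] -> [-49, -41, -21, -14, -2, 6, 15, 31, 39, 44] -> [-49, -41, -21, -14, -2, 6, 15, 31, 39, 44]
  [-29, 21, 13] -> [-29, 13, 21] -> [-29, 13, 21]
  [-48, -42, 8, 37, 13, 28, 21, 45] -> [-48, -42, 8, 13, 21, 28, 37, 45] -> [-48, -42, 8, 13, 21, 28, 37, 45]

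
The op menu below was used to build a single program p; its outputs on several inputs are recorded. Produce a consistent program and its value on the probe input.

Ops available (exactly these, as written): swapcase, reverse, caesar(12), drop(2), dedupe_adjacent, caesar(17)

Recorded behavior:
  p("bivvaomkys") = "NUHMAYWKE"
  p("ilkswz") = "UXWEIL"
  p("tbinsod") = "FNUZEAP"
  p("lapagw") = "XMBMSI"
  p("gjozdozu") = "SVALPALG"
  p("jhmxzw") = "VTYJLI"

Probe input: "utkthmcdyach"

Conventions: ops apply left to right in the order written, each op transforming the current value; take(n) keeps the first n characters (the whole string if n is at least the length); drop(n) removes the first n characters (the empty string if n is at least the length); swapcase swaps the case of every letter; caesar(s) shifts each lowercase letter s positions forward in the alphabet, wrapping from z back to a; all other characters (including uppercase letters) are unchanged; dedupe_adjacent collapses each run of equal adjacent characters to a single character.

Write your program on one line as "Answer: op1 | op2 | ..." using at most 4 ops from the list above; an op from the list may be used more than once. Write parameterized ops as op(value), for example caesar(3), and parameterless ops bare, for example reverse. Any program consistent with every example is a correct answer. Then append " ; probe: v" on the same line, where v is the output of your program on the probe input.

dedupe_adjacent | caesar(12) | swapcase ; probe: "GFWFTYOPKMOT"

Check, running the answer program on each example:
  "bivvaomkys" -> "bivaomkys" -> "nuhmaywke" -> "NUHMAYWKE"
  "ilkswz" -> "ilkswz" -> "uxweil" -> "UXWEIL"
  "tbinsod" -> "tbinsod" -> "fnuzeap" -> "FNUZEAP"
  "lapagw" -> "lapagw" -> "xmbmsi" -> "XMBMSI"
  "gjozdozu" -> "gjozdozu" -> "svalpalg" -> "SVALPALG"
  "jhmxzw" -> "jhmxzw" -> "vtyjli" -> "VTYJLI"
  probe: "utkthmcdyach" -> "utkthmcdyach" -> "gfwftyopkmot" -> "GFWFTYOPKMOT"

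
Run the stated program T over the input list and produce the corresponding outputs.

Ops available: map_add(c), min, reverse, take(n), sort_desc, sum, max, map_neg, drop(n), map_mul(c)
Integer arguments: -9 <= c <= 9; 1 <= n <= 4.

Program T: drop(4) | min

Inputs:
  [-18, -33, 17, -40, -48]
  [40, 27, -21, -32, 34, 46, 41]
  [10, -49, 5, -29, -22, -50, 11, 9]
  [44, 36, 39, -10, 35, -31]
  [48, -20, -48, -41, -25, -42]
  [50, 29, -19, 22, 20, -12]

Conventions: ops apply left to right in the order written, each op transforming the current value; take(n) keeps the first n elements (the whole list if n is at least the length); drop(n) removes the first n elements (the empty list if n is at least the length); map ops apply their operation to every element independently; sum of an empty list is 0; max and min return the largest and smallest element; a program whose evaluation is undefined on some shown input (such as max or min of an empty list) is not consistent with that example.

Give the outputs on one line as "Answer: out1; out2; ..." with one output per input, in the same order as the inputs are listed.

-48; 34; -50; -31; -42; -12

Execution, op by op:
  [-18, -33, 17, -40, -48] -> [-48] -> -48
  [40, 27, -21, -32, 34, 46, 41] -> [34, 46, 41] -> 34
  [10, -49, 5, -29, -22, -50, 11, 9] -> [-22, -50, 11, 9] -> -50
  [44, 36, 39, -10, 35, -31] -> [35, -31] -> -31
  [48, -20, -48, -41, -25, -42] -> [-25, -42] -> -42
  [50, 29, -19, 22, 20, -12] -> [20, -12] -> -12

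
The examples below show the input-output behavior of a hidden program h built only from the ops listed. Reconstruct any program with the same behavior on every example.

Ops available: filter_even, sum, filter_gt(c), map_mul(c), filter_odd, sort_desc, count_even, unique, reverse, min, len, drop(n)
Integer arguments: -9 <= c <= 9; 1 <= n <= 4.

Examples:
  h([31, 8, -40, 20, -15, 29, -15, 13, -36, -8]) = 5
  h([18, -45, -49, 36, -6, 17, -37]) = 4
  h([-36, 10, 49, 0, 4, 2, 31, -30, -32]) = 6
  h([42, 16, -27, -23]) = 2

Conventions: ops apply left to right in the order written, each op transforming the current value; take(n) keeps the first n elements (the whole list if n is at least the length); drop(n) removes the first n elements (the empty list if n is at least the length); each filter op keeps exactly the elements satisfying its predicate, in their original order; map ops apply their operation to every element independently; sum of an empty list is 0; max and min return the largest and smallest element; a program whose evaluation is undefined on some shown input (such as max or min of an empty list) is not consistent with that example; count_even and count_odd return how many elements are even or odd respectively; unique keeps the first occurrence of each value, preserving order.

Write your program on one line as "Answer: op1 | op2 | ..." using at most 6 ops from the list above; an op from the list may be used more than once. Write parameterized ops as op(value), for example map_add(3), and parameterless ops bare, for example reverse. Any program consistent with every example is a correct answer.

map_mul(-1) | filter_gt(-7) | map_mul(6) | map_mul(8) | count_even

Check, running the answer program on each example:
  [31, 8, -40, 20, -15, 29, -15, 13, -36, -8] -> [-31, -8, 40, -20, 15, -29, 15, -13, 36, 8] -> [40, 15, 15, 36, 8] -> [240, 90, 90, 216, 48] -> [1920, 720, 720, 1728, 384] -> 5
  [18, -45, -49, 36, -6, 17, -37] -> [-18, 45, 49, -36, 6, -17, 37] -> [45, 49, 6, 37] -> [270, 294, 36, 222] -> [2160, 2352, 288, 1776] -> 4
  [-36, 10, 49, 0, 4, 2, 31, -30, -32] -> [36, -10, -49, 0, -4, -2, -31, 30, 32] -> [36, 0, -4, -2, 30, 32] -> [216, 0, -24, -12, 180, 192] -> [1728, 0, -192, -96, 1440, 1536] -> 6
  [42, 16, -27, -23] -> [-42, -16, 27, 23] -> [27, 23] -> [162, 138] -> [1296, 1104] -> 2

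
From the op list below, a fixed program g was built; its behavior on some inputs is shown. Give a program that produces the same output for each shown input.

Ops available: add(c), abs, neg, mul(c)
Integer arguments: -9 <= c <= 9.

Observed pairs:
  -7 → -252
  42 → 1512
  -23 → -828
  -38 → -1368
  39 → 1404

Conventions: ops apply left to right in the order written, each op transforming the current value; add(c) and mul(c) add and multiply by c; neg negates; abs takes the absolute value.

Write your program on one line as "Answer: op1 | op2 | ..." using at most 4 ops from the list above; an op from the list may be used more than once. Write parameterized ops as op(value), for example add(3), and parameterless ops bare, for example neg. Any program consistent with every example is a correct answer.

mul(6) | mul(-6) | neg

Check, running the answer program on each example:
  -7 -> -42 -> 252 -> -252
  42 -> 252 -> -1512 -> 1512
  -23 -> -138 -> 828 -> -828
  -38 -> -228 -> 1368 -> -1368
  39 -> 234 -> -1404 -> 1404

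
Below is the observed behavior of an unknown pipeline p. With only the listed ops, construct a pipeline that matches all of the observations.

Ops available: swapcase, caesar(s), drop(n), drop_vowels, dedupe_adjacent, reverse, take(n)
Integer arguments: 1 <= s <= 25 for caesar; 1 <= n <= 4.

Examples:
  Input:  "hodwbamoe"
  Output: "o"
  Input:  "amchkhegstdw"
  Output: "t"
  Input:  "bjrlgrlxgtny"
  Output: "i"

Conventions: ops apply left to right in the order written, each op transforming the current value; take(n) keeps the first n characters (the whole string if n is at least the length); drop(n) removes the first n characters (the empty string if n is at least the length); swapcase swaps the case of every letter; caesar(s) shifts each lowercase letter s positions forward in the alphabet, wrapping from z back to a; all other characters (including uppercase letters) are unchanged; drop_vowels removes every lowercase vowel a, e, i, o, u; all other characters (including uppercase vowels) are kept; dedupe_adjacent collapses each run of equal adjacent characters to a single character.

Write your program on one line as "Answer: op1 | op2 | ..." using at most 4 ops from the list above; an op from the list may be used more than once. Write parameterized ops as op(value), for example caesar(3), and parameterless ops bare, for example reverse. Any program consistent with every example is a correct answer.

drop_vowels | take(1) | caesar(7)

Check, running the answer program on each example:
  "hodwbamoe" -> "hdwbm" -> "h" -> "o"
  "amchkhegstdw" -> "mchkhgstdw" -> "m" -> "t"
  "bjrlgrlxgtny" -> "bjrlgrlxgtny" -> "b" -> "i"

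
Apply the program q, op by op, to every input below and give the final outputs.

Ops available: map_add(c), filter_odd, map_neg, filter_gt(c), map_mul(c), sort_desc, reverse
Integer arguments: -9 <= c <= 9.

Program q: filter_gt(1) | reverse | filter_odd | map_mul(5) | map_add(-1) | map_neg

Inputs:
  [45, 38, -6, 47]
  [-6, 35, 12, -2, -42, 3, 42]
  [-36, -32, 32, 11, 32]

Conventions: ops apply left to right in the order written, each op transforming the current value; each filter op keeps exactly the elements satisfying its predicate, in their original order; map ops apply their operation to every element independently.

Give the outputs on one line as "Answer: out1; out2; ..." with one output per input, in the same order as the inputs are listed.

Execution, op by op:
  [45, 38, -6, 47] -> [45, 38, 47] -> [47, 38, 45] -> [47, 45] -> [235, 225] -> [234, 224] -> [-234, -224]
  [-6, 35, 12, -2, -42, 3, 42] -> [35, 12, 3, 42] -> [42, 3, 12, 35] -> [3, 35] -> [15, 175] -> [14, 174] -> [-14, -174]
  [-36, -32, 32, 11, 32] -> [32, 11, 32] -> [32, 11, 32] -> [11] -> [55] -> [54] -> [-54]

[-234, -224]; [-14, -174]; [-54]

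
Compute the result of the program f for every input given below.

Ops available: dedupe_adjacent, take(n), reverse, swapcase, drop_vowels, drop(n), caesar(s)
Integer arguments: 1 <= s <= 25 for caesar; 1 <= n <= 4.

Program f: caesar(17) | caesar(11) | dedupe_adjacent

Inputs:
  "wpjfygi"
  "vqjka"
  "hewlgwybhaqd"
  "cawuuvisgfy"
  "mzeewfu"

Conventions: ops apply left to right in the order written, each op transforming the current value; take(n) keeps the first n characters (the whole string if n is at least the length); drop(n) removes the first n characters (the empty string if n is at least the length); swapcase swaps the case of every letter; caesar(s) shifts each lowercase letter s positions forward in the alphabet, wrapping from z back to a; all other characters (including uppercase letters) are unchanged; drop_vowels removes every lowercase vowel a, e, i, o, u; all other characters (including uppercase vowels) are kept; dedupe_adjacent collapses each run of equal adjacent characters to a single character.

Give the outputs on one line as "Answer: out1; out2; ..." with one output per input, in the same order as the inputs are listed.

"yrlhaik"; "xslmc"; "jgyniyadjcsf"; "ecywxkuiha"; "obgyhw"

Execution, op by op:
  "wpjfygi" -> "ngawpxz" -> "yrlhaik" -> "yrlhaik"
  "vqjka" -> "mhabr" -> "xslmc" -> "xslmc"
  "hewlgwybhaqd" -> "yvncxnpsyrhu" -> "jgyniyadjcsf" -> "jgyniyadjcsf"
  "cawuuvisgfy" -> "trnllmzjxwp" -> "ecywwxkuiha" -> "ecywxkuiha"
  "mzeewfu" -> "dqvvnwl" -> "obggyhw" -> "obgyhw"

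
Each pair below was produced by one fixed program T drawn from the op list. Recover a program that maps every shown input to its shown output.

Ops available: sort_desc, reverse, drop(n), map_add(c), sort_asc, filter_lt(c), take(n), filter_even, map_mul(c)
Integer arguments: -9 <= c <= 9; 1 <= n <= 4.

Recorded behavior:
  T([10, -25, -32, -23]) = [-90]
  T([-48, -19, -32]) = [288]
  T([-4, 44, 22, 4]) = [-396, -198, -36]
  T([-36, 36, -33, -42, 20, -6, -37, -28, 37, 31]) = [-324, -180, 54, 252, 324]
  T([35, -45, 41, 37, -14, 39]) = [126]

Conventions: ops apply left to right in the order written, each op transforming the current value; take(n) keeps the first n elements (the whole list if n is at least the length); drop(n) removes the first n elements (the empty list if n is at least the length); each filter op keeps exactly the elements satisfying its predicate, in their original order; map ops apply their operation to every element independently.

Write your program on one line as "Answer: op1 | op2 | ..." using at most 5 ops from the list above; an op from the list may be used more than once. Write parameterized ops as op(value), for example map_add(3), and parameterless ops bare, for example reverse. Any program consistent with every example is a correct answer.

sort_asc | drop(1) | sort_desc | filter_even | map_mul(-9)

Check, running the answer program on each example:
  [10, -25, -32, -23] -> [-32, -25, -23, 10] -> [-25, -23, 10] -> [10, -23, -25] -> [10] -> [-90]
  [-48, -19, -32] -> [-48, -32, -19] -> [-32, -19] -> [-19, -32] -> [-32] -> [288]
  [-4, 44, 22, 4] -> [-4, 4, 22, 44] -> [4, 22, 44] -> [44, 22, 4] -> [44, 22, 4] -> [-396, -198, -36]
  [-36, 36, -33, -42, 20, -6, -37, -28, 37, 31] -> [-42, -37, -36, -33, -28, -6, 20, 31, 36, 37] -> [-37, -36, -33, -28, -6, 20, 31, 36, 37] -> [37, 36, 31, 20, -6, -28, -33, -36, -37] -> [36, 20, -6, -28, -36] -> [-324, -180, 54, 252, 324]
  [35, -45, 41, 37, -14, 39] -> [-45, -14, 35, 37, 39, 41] -> [-14, 35, 37, 39, 41] -> [41, 39, 37, 35, -14] -> [-14] -> [126]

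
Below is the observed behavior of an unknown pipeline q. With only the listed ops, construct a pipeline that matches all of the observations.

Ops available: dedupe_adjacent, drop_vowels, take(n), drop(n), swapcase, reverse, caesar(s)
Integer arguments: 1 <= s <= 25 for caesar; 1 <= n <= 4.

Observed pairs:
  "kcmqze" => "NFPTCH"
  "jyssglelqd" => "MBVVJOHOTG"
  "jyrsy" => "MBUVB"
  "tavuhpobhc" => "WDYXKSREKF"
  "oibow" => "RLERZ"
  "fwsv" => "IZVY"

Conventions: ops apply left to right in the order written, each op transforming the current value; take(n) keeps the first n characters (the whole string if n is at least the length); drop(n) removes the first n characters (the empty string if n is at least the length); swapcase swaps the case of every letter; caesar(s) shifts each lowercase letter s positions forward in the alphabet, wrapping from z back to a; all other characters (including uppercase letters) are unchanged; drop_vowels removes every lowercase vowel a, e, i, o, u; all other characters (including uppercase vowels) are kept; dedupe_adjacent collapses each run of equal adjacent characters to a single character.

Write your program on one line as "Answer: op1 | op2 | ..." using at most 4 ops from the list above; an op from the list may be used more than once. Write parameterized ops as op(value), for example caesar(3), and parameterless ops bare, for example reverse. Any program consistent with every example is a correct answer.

reverse | caesar(3) | reverse | swapcase

Check, running the answer program on each example:
  "kcmqze" -> "ezqmck" -> "hctpfn" -> "nfptch" -> "NFPTCH"
  "jyssglelqd" -> "dqlelgssyj" -> "gtohojvvbm" -> "mbvvjohotg" -> "MBVVJOHOTG"
  "jyrsy" -> "ysryj" -> "bvubm" -> "mbuvb" -> "MBUVB"
  "tavuhpobhc" -> "chbophuvat" -> "fkerskxydw" -> "wdyxksrekf" -> "WDYXKSREKF"
  "oibow" -> "wobio" -> "zrelr" -> "rlerz" -> "RLERZ"
  "fwsv" -> "vswf" -> "yvzi" -> "izvy" -> "IZVY"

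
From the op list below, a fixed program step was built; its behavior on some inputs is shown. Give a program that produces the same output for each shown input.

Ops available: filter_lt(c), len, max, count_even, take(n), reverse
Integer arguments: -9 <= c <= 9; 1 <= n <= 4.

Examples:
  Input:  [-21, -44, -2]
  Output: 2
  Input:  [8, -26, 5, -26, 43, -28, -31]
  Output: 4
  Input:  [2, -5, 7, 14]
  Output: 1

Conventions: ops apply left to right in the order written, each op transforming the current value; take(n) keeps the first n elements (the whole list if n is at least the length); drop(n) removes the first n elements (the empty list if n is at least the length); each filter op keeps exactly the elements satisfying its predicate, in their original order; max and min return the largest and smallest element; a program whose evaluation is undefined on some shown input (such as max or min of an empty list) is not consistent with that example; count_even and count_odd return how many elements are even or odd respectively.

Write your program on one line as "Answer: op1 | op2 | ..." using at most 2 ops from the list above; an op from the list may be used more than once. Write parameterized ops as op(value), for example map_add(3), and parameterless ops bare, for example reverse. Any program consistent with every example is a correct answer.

filter_lt(-4) | len

Check, running the answer program on each example:
  [-21, -44, -2] -> [-21, -44] -> 2
  [8, -26, 5, -26, 43, -28, -31] -> [-26, -26, -28, -31] -> 4
  [2, -5, 7, 14] -> [-5] -> 1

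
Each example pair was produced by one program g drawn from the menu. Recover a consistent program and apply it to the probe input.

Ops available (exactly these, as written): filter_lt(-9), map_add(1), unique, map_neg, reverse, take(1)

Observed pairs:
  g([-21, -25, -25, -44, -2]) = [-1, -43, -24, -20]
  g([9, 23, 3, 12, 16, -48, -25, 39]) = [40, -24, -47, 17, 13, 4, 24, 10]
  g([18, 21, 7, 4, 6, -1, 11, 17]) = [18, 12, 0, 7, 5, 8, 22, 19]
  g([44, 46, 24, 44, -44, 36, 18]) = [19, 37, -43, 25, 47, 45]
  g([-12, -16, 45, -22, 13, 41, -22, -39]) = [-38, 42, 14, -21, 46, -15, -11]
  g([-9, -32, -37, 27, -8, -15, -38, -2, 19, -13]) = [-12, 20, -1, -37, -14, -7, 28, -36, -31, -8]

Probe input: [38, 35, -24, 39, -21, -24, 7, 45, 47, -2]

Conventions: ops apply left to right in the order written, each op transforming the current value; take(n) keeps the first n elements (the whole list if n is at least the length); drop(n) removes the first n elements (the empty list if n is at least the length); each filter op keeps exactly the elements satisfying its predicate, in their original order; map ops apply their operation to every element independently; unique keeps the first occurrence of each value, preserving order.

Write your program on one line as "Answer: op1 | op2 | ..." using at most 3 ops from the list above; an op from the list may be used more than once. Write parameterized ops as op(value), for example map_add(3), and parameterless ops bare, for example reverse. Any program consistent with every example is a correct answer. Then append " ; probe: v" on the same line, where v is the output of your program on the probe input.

unique | reverse | map_add(1) ; probe: [-1, 48, 46, 8, -20, 40, -23, 36, 39]

Check, running the answer program on each example:
  [-21, -25, -25, -44, -2] -> [-21, -25, -44, -2] -> [-2, -44, -25, -21] -> [-1, -43, -24, -20]
  [9, 23, 3, 12, 16, -48, -25, 39] -> [9, 23, 3, 12, 16, -48, -25, 39] -> [39, -25, -48, 16, 12, 3, 23, 9] -> [40, -24, -47, 17, 13, 4, 24, 10]
  [18, 21, 7, 4, 6, -1, 11, 17] -> [18, 21, 7, 4, 6, -1, 11, 17] -> [17, 11, -1, 6, 4, 7, 21, 18] -> [18, 12, 0, 7, 5, 8, 22, 19]
  [44, 46, 24, 44, -44, 36, 18] -> [44, 46, 24, -44, 36, 18] -> [18, 36, -44, 24, 46, 44] -> [19, 37, -43, 25, 47, 45]
  [-12, -16, 45, -22, 13, 41, -22, -39] -> [-12, -16, 45, -22, 13, 41, -39] -> [-39, 41, 13, -22, 45, -16, -12] -> [-38, 42, 14, -21, 46, -15, -11]
  [-9, -32, -37, 27, -8, -15, -38, -2, 19, -13] -> [-9, -32, -37, 27, -8, -15, -38, -2, 19, -13] -> [-13, 19, -2, -38, -15, -8, 27, -37, -32, -9] -> [-12, 20, -1, -37, -14, -7, 28, -36, -31, -8]
  probe: [38, 35, -24, 39, -21, -24, 7, 45, 47, -2] -> [38, 35, -24, 39, -21, 7, 45, 47, -2] -> [-2, 47, 45, 7, -21, 39, -24, 35, 38] -> [-1, 48, 46, 8, -20, 40, -23, 36, 39]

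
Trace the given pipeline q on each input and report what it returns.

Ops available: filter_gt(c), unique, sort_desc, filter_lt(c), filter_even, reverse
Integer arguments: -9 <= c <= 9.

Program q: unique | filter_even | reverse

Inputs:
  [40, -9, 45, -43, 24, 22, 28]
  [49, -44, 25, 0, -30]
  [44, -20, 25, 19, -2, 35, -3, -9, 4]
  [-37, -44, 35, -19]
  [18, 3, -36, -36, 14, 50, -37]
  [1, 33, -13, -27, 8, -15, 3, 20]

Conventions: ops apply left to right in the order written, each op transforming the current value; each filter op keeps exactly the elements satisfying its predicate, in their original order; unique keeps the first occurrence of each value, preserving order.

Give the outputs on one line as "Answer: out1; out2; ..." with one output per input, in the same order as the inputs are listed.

Execution, op by op:
  [40, -9, 45, -43, 24, 22, 28] -> [40, -9, 45, -43, 24, 22, 28] -> [40, 24, 22, 28] -> [28, 22, 24, 40]
  [49, -44, 25, 0, -30] -> [49, -44, 25, 0, -30] -> [-44, 0, -30] -> [-30, 0, -44]
  [44, -20, 25, 19, -2, 35, -3, -9, 4] -> [44, -20, 25, 19, -2, 35, -3, -9, 4] -> [44, -20, -2, 4] -> [4, -2, -20, 44]
  [-37, -44, 35, -19] -> [-37, -44, 35, -19] -> [-44] -> [-44]
  [18, 3, -36, -36, 14, 50, -37] -> [18, 3, -36, 14, 50, -37] -> [18, -36, 14, 50] -> [50, 14, -36, 18]
  [1, 33, -13, -27, 8, -15, 3, 20] -> [1, 33, -13, -27, 8, -15, 3, 20] -> [8, 20] -> [20, 8]

[28, 22, 24, 40]; [-30, 0, -44]; [4, -2, -20, 44]; [-44]; [50, 14, -36, 18]; [20, 8]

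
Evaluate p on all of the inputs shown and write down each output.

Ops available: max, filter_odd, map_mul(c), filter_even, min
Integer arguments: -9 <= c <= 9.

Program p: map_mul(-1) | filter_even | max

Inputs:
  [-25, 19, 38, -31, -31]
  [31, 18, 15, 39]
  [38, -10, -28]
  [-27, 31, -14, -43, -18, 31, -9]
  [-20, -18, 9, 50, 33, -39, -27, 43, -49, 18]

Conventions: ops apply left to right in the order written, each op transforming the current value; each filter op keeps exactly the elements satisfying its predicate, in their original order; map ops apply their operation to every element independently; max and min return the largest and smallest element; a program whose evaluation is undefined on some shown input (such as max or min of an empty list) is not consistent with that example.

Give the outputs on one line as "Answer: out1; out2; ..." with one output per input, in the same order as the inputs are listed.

Execution, op by op:
  [-25, 19, 38, -31, -31] -> [25, -19, -38, 31, 31] -> [-38] -> -38
  [31, 18, 15, 39] -> [-31, -18, -15, -39] -> [-18] -> -18
  [38, -10, -28] -> [-38, 10, 28] -> [-38, 10, 28] -> 28
  [-27, 31, -14, -43, -18, 31, -9] -> [27, -31, 14, 43, 18, -31, 9] -> [14, 18] -> 18
  [-20, -18, 9, 50, 33, -39, -27, 43, -49, 18] -> [20, 18, -9, -50, -33, 39, 27, -43, 49, -18] -> [20, 18, -50, -18] -> 20

-38; -18; 28; 18; 20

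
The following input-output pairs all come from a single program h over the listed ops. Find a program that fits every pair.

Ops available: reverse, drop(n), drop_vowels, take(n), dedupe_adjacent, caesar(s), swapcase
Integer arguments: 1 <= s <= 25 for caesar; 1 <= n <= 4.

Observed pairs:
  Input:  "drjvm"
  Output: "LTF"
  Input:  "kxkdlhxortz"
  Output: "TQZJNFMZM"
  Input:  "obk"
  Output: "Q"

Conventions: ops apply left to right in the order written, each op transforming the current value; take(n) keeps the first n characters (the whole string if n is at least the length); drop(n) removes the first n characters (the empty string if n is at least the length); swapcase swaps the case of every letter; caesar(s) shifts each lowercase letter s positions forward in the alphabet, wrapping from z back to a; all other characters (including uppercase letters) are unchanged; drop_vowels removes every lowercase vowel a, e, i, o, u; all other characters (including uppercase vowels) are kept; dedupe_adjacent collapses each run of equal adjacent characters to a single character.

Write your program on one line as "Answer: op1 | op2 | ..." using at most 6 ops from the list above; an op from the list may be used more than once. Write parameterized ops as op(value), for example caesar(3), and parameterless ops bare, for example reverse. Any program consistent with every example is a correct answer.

reverse | caesar(23) | drop(1) | caesar(5) | drop(1) | swapcase

Check, running the answer program on each example:
  "drjvm" -> "mvjrd" -> "jsgoa" -> "sgoa" -> "xltf" -> "ltf" -> "LTF"
  "kxkdlhxortz" -> "ztroxhldkxk" -> "wqolueiahuh" -> "qolueiahuh" -> "vtqzjnfmzm" -> "tqzjnfmzm" -> "TQZJNFMZM"
  "obk" -> "kbo" -> "hyl" -> "yl" -> "dq" -> "q" -> "Q"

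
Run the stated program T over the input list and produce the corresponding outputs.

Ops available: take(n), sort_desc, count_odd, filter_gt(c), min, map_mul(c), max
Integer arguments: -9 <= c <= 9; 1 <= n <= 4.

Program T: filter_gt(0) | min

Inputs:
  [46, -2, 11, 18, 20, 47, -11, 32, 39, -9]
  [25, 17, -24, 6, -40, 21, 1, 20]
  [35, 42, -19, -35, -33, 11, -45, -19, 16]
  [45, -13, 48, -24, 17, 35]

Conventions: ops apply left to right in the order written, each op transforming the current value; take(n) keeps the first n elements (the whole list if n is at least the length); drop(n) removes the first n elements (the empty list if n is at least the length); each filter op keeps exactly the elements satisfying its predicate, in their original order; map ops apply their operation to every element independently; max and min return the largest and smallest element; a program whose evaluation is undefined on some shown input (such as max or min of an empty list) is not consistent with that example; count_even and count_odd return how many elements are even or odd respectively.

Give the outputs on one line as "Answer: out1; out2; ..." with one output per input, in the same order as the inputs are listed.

11; 1; 11; 17

Execution, op by op:
  [46, -2, 11, 18, 20, 47, -11, 32, 39, -9] -> [46, 11, 18, 20, 47, 32, 39] -> 11
  [25, 17, -24, 6, -40, 21, 1, 20] -> [25, 17, 6, 21, 1, 20] -> 1
  [35, 42, -19, -35, -33, 11, -45, -19, 16] -> [35, 42, 11, 16] -> 11
  [45, -13, 48, -24, 17, 35] -> [45, 48, 17, 35] -> 17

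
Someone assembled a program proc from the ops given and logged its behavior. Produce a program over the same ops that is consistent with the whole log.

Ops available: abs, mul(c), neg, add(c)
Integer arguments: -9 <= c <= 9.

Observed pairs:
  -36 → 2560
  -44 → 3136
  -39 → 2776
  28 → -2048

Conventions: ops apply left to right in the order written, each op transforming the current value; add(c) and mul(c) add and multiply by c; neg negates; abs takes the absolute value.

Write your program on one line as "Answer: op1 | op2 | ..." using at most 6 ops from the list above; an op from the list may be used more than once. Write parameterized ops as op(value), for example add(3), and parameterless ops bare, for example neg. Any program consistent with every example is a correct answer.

mul(9) | add(-3) | add(7) | neg | mul(8)

Check, running the answer program on each example:
  -36 -> -324 -> -327 -> -320 -> 320 -> 2560
  -44 -> -396 -> -399 -> -392 -> 392 -> 3136
  -39 -> -351 -> -354 -> -347 -> 347 -> 2776
  28 -> 252 -> 249 -> 256 -> -256 -> -2048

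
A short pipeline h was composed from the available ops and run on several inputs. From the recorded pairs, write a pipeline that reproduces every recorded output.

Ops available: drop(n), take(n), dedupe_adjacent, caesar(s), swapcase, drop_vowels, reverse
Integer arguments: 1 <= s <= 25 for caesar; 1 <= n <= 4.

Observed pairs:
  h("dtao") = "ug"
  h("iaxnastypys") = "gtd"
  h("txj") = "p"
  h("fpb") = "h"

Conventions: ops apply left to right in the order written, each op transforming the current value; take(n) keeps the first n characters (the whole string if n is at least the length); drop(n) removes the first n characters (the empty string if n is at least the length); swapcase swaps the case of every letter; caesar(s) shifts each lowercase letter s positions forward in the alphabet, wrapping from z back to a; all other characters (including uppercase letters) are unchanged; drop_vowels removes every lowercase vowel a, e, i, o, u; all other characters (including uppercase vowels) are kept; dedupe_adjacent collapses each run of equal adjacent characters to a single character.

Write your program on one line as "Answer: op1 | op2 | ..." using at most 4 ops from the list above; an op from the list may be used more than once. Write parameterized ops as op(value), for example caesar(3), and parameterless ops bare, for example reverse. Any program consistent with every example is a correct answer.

caesar(6) | drop(2) | take(3) | reverse

Check, running the answer program on each example:
  "dtao" -> "jzgu" -> "gu" -> "gu" -> "ug"
  "iaxnastypys" -> "ogdtgyzevey" -> "dtgyzevey" -> "dtg" -> "gtd"
  "txj" -> "zdp" -> "p" -> "p" -> "p"
  "fpb" -> "lvh" -> "h" -> "h" -> "h"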